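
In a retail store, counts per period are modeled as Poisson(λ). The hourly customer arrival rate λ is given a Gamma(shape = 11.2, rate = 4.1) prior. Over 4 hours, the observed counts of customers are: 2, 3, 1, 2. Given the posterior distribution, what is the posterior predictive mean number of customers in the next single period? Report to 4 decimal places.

2.3704

With a Gamma(shape α, rate β) prior, the Poisson likelihood is conjugate: the posterior is Gamma(α + ΣXᵢ, β + n).
Sum of counts S = 8 over n = 4 hours.
Posterior: Gamma(α+S, β+n) = Gamma(11.2+8, 4.1+4) = Gamma(19.2, 8.1).
The predictive distribution for one future period is NegBinom with mean α/β = 2.3704.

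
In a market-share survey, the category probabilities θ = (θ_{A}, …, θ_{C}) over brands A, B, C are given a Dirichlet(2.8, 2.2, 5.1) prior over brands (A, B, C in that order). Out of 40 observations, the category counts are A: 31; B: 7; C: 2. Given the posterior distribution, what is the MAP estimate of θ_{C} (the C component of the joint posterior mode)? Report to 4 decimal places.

The Dirichlet prior is conjugate to the Multinomial likelihood: each posterior αⱼ = prior αⱼ + observed count nⱼ.
Posterior concentration: (33.8, 9.2, 7.1), total = 50.1.
Joint mode component: (α_{C}−1)/(Σα−K) = 6.1/47.1 = 0.1295.

0.1295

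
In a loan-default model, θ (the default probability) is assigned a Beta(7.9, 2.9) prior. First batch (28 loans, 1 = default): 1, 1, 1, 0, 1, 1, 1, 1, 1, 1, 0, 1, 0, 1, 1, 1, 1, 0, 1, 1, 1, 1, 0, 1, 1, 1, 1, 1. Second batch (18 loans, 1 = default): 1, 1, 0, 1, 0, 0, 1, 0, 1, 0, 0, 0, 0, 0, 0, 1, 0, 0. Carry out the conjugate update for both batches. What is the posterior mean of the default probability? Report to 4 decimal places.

0.6496

The Beta prior is conjugate to a Binomial/Bernoulli likelihood; the update adds successes to α and failures to β.
After batch 1: Beta(7.9+23, 2.9+5) = Beta(30.9, 7.9).
After batch 2: Beta(30.9+6, 7.9+12) = Beta(36.9, 19.9).
Posterior mean = α/(α+β) = 36.9/56.8 = 0.6496.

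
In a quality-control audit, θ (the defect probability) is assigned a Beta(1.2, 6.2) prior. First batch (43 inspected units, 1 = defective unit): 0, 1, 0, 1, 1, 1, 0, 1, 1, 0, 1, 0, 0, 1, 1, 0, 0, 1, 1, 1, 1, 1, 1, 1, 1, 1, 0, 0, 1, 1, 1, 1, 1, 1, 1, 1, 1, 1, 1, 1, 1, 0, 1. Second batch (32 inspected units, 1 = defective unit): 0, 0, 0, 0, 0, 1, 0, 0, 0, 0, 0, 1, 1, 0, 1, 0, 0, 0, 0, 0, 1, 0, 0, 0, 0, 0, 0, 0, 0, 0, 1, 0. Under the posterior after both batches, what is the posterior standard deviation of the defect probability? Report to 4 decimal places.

The Beta prior is conjugate to a Binomial/Bernoulli likelihood; the update adds successes to α and failures to β.
After batch 1: Beta(1.2+32, 6.2+11) = Beta(33.2, 17.2).
After batch 2: Beta(33.2+6, 17.2+26) = Beta(39.2, 43.2).
Var = αβ/((α+β)²(α+β+1)) = 39.2·43.2/(82.4²·83.4) = 0.00299054; SD = √0.00299054 = 0.0547.

0.0547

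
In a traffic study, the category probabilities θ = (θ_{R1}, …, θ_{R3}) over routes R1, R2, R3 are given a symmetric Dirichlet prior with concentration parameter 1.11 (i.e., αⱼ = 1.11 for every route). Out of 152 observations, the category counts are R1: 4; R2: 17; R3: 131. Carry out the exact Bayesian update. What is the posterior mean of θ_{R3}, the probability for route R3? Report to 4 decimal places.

0.8505

The Dirichlet prior is conjugate to the Multinomial likelihood: each posterior αⱼ = prior αⱼ + observed count nⱼ.
Posterior concentration: (5.11, 18.11, 132.11), total = 155.33.
E[θ_{R3}|data] = α_{R3}/Σα = 132.11/155.33 = 0.8505.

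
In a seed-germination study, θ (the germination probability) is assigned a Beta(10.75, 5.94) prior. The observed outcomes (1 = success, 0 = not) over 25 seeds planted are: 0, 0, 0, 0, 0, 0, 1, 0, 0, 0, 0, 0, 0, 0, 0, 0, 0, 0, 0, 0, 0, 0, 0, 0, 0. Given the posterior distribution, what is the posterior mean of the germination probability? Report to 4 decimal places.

The Beta prior is conjugate to a Binomial/Bernoulli likelihood; the update adds successes to α and failures to β.
Posterior: Beta(α+k, β+n−k) = Beta(10.75+1, 5.94+24) = Beta(11.75, 29.94).
Posterior mean = α/(α+β) = 11.75/41.69 = 0.2818.

0.2818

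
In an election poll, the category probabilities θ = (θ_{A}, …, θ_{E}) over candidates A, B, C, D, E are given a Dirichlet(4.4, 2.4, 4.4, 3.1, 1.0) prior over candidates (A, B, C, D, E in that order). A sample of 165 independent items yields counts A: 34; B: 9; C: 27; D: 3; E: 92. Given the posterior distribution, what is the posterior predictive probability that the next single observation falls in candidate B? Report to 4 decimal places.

0.0632

The Dirichlet prior is conjugate to the Multinomial likelihood: each posterior αⱼ = prior αⱼ + observed count nⱼ.
Posterior concentration: (38.4, 11.4, 31.4, 6.1, 93.0), total = 180.3.
P(next = B | data) = α_{B}/Σα = 0.0632.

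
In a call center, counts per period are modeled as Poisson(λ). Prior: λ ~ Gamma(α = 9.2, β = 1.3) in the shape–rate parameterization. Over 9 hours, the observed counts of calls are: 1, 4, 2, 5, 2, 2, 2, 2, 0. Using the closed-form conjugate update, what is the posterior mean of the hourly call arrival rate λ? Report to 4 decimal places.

2.8350

With a Gamma(shape α, rate β) prior, the Poisson likelihood is conjugate: the posterior is Gamma(α + ΣXᵢ, β + n).
Sum of counts S = 20 over n = 9 hours.
Posterior: Gamma(α+S, β+n) = Gamma(9.2+20, 1.3+9) = Gamma(29.2, 10.3).
Posterior mean = α/β = 29.2/10.3 = 2.8350.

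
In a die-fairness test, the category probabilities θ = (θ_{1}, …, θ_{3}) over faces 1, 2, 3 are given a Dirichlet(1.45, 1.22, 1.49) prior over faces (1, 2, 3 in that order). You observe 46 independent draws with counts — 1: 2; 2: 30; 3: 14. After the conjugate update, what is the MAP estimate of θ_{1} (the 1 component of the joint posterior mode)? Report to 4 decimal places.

0.0520

The Dirichlet prior is conjugate to the Multinomial likelihood: each posterior αⱼ = prior αⱼ + observed count nⱼ.
Posterior concentration: (3.45, 31.22, 15.49), total = 50.16.
Joint mode component: (α_{1}−1)/(Σα−K) = 2.45/47.16 = 0.0520.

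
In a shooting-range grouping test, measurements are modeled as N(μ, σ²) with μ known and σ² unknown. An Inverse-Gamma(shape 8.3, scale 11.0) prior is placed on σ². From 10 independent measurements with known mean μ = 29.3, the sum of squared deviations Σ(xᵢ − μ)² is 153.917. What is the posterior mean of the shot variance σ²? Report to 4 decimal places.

With known mean μ and an Inverse-Gamma(α, β) prior on σ², the Normal likelihood is conjugate: posterior is Inv-Gamma(α + n/2, β + Σ(xᵢ−μ)²/2).
Posterior: Inv-Gamma(8.3 + 10/2, 11.0 + 153.917/2) = Inv-Gamma(13.30, 87.9585).
E[σ²|data] = β/(α−1) = 87.9585/12.30 = 7.1511.

7.1511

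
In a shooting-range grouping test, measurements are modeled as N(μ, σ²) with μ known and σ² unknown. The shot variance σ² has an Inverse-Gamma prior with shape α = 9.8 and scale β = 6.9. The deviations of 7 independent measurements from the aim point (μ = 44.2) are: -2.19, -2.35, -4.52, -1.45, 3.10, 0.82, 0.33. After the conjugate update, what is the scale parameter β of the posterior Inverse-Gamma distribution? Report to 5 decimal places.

With known mean μ and an Inverse-Gamma(α, β) prior on σ², the Normal likelihood is conjugate: posterior is Inv-Gamma(α + n/2, β + Σ(xᵢ−μ)²/2).
Σ(xᵢ−μ)² = (-2.19)² + (-2.35)² + (-4.52)² + (-1.45)² + (3.10)² + (0.82)² + (0.33)² = 43.2428.
Posterior: Inv-Gamma(9.8 + 7/2, 6.9 + 43.2428/2) = Inv-Gamma(13.30, 28.52140).
Posterior β = 28.52140.

28.52140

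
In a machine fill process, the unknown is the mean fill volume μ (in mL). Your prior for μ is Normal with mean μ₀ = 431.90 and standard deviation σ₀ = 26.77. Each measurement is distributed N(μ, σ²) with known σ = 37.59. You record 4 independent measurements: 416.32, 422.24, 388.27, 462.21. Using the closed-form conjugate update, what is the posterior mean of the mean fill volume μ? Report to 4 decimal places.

For Normal data with known variance σ², a Normal(μ₀, σ₀²) prior on μ is conjugate. Posterior precision = 1/σ₀² + n/σ²; posterior mean is the precision-weighted average of μ₀ and x̄.
Σxᵢ = 416.32 + 422.24 + 388.27 + 462.21 = 1689.04, so n·x̄ = 1689.04.
σ₀² = 26.77² = 716.6329, σ² = 37.59² = 1413.0081; σ² + n·σ₀² = 1413.0081 + 4·716.6329 = 4279.5397.
Posterior mean = (μ₀/σ₀² + n·x̄/σ²)/(1/σ₀² + n/σ²) = (σ²·μ₀ + σ₀²·n·x̄)/(σ² + n·σ₀²) = (1413.0081·431.90 + 716.6329·1689.04)/4279.5397 = 1820699.831806/4279.5397 = 425.4429.

425.4429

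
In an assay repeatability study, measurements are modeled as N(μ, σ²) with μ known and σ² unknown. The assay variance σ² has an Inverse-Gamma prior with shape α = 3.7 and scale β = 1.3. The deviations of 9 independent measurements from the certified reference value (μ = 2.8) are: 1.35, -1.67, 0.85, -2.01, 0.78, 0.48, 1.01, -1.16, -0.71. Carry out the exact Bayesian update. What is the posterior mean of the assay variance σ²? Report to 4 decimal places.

1.0891

With known mean μ and an Inverse-Gamma(α, β) prior on σ², the Normal likelihood is conjugate: posterior is Inv-Gamma(α + n/2, β + Σ(xᵢ−μ)²/2).
Σ(xᵢ−μ)² = (1.35)² + (-1.67)² + (0.85)² + (-2.01)² + (0.78)² + (0.48)² + (1.01)² + (-1.16)² + (-0.71)² = 13.0826.
Posterior: Inv-Gamma(3.7 + 9/2, 1.3 + 13.0826/2) = Inv-Gamma(8.20, 7.84130).
E[σ²|data] = β/(α−1) = 7.84130/7.20 = 1.0891.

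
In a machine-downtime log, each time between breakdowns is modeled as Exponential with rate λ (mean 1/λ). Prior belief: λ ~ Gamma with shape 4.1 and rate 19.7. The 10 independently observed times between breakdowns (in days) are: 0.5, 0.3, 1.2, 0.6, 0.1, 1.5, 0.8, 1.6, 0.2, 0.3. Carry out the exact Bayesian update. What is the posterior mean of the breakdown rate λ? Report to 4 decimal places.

0.5261

With a Gamma(shape α, rate β) prior on the exponential rate λ, the posterior after n observations with total T = Σxᵢ is Gamma(α+n, β+T).
Sum of observations T = 7.1 days; n = 10.
Posterior: Gamma(4.1+10, 19.7+7.1) = Gamma(14.1, 26.8).
Posterior mean of λ = α/β = 14.1/26.8 = 0.5261.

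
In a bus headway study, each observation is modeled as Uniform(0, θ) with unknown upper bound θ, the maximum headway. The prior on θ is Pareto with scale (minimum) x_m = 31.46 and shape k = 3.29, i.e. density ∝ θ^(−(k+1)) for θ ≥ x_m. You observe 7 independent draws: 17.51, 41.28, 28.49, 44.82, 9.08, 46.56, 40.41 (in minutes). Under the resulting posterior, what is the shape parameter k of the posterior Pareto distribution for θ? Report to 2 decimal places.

10.29

A Pareto(scale x_m, shape k) prior on the upper bound θ of Uniform(0, θ) is conjugate: posterior is Pareto(max(x_m, max xᵢ), k + n).
Sample maximum = 46.56; prior scale x_m = 31.46 → posterior scale = max = 46.56.
Posterior shape = 3.29 + 7 = 10.29.
Posterior shape k = 10.29.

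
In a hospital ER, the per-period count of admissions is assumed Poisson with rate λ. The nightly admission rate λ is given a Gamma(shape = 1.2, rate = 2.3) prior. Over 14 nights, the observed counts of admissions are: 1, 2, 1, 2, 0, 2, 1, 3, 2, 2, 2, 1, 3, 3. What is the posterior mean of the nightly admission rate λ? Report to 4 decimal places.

1.6074

With a Gamma(shape α, rate β) prior, the Poisson likelihood is conjugate: the posterior is Gamma(α + ΣXᵢ, β + n).
Sum of counts S = 25 over n = 14 nights.
Posterior: Gamma(α+S, β+n) = Gamma(1.2+25, 2.3+14) = Gamma(26.2, 16.3).
Posterior mean = α/β = 26.2/16.3 = 1.6074.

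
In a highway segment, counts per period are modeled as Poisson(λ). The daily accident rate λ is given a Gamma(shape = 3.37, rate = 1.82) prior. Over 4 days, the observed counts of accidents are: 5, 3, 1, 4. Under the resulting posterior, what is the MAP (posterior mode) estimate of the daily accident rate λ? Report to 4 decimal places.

2.6409

With a Gamma(shape α, rate β) prior, the Poisson likelihood is conjugate: the posterior is Gamma(α + ΣXᵢ, β + n).
Sum of counts S = 13 over n = 4 days.
Posterior: Gamma(α+S, β+n) = Gamma(3.37+13, 1.82+4) = Gamma(16.37, 5.82).
Mode of Gamma(α,β) for α≥1 is (α−1)/β = 15.37/5.82 = 2.6409.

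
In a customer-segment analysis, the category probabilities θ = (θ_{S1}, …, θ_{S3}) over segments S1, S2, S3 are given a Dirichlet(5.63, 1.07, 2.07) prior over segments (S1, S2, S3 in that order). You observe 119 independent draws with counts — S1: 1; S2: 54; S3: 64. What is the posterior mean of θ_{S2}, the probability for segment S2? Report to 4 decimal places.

The Dirichlet prior is conjugate to the Multinomial likelihood: each posterior αⱼ = prior αⱼ + observed count nⱼ.
Posterior concentration: (6.63, 55.07, 66.07), total = 127.77.
E[θ_{S2}|data] = α_{S2}/Σα = 55.07/127.77 = 0.4310.

0.4310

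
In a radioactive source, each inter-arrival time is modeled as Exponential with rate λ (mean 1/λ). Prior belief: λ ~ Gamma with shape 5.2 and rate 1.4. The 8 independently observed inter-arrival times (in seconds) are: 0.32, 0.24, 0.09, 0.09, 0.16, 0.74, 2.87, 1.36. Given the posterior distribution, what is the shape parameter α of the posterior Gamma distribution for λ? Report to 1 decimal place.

13.2

With a Gamma(shape α, rate β) prior on the exponential rate λ, the posterior after n observations with total T = Σxᵢ is Gamma(α+n, β+T).
Sum of observations T = 5.87 seconds; n = 8.
Posterior: Gamma(5.2+8, 1.4+5.87) = Gamma(13.2, 7.27).
Posterior α = 13.2.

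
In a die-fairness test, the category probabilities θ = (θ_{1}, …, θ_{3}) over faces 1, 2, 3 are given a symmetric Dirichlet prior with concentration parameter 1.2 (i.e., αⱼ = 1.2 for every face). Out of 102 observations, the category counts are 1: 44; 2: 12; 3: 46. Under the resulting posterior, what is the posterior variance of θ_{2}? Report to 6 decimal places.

The Dirichlet prior is conjugate to the Multinomial likelihood: each posterior αⱼ = prior αⱼ + observed count nⱼ.
Posterior concentration: (45.2, 13.2, 47.2), total = 105.6.
Var[θ_j] = α_j(Σα−α_j)/((Σα)²(Σα+1)) = 13.2·92.4/(105.6²·106.6) = 0.001026.

0.001026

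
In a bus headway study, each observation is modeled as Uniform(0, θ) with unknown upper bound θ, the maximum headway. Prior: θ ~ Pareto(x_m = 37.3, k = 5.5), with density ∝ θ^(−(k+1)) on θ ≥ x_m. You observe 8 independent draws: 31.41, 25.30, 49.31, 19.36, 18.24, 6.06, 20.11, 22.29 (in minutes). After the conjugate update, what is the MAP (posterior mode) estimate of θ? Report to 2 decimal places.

49.31

A Pareto(scale x_m, shape k) prior on the upper bound θ of Uniform(0, θ) is conjugate: posterior is Pareto(max(x_m, max xᵢ), k + n).
Sample maximum = 49.31; prior scale x_m = 37.3 → posterior scale = max = 49.31.
Posterior shape = 5.5 + 8 = 13.5.
The Pareto density is decreasing on [x_m, ∞), so the mode is x_m = 49.31.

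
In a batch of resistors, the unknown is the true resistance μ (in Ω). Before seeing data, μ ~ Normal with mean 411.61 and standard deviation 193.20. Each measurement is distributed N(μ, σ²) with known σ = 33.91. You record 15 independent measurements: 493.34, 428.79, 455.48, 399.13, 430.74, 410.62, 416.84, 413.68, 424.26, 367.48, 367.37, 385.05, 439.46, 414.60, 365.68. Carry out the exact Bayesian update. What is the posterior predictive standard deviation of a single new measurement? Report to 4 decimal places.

For Normal data with known variance σ², a Normal(μ₀, σ₀²) prior on μ is conjugate. Posterior precision = 1/σ₀² + n/σ²; posterior mean is the precision-weighted average of μ₀ and x̄.
σ₀² = 193.20² = 37326.24, σ² = 33.91² = 1149.8881; σ² + n·σ₀² = 1149.8881 + 15·37326.24 = 561043.4881.
Posterior precision = 1/σ₀² + n/σ² = 1/37326.24 + 15/1149.8881 = (σ² + n·σ₀²)/(σ₀²σ²) = 561043.4881/(37326.24·1149.8881); posterior variance σₙ² = σ₀²σ²/(σ² + n·σ₀²) = 37326.24·1149.8881/561043.4881 = 76.502090.
Predictive variance for one new observation = σₙ² + σ² = 37326.24·1149.8881/561043.4881 + 1149.8881 = σ²·(σ₀² + 561043.4881)/561043.4881 = 1149.8881·598369.7281/561043.4881 = 1226.390190; SD = √(1149.8881·598369.7281/561043.4881) = 35.0199.

35.0199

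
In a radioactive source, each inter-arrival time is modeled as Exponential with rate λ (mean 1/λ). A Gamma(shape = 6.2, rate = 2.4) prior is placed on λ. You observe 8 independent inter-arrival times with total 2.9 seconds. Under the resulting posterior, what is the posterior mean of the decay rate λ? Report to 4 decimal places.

2.6792

With a Gamma(shape α, rate β) prior on the exponential rate λ, the posterior after n observations with total T = Σxᵢ is Gamma(α+n, β+T).
Posterior: Gamma(6.2+8, 2.4+2.9) = Gamma(14.2, 5.3).
Posterior mean of λ = α/β = 14.2/5.3 = 2.6792.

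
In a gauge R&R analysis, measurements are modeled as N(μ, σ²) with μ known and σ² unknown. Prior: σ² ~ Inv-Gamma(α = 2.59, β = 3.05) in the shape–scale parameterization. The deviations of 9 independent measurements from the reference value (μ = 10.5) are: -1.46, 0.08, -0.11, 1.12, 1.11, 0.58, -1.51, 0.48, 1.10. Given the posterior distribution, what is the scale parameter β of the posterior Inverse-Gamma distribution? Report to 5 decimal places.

7.39675

With known mean μ and an Inverse-Gamma(α, β) prior on σ², the Normal likelihood is conjugate: posterior is Inv-Gamma(α + n/2, β + Σ(xᵢ−μ)²/2).
Σ(xᵢ−μ)² = (-1.46)² + (0.08)² + (-0.11)² + (1.12)² + (1.11)² + (0.58)² + (-1.51)² + (0.48)² + (1.10)² = 8.6935.
Posterior: Inv-Gamma(2.59 + 9/2, 3.05 + 8.6935/2) = Inv-Gamma(7.09, 7.39675).
Posterior β = 7.39675.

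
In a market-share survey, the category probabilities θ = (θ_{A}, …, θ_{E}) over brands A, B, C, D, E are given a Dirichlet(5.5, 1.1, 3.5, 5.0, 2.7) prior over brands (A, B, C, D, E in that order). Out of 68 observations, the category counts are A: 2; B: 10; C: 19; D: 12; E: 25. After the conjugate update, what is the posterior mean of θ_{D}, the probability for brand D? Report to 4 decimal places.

0.1981

The Dirichlet prior is conjugate to the Multinomial likelihood: each posterior αⱼ = prior αⱼ + observed count nⱼ.
Posterior concentration: (7.5, 11.1, 22.5, 17.0, 27.7), total = 85.8.
E[θ_{D}|data] = α_{D}/Σα = 17.0/85.8 = 0.1981.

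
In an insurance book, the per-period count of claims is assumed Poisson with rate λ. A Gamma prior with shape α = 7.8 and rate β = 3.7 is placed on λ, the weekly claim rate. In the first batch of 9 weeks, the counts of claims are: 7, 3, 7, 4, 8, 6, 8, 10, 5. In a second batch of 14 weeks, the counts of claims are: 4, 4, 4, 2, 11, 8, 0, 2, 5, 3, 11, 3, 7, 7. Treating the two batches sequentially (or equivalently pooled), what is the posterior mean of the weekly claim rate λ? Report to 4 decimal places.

With a Gamma(shape α, rate β) prior, the Poisson likelihood is conjugate: the posterior is Gamma(α + ΣXᵢ, β + n).
Batch 1: sum of counts S = 58 over n = 9 weeks.
After batch 1: Gamma(α+S, β+n) = Gamma(7.8+58, 3.7+9) = Gamma(65.8, 12.7).
Batch 2: sum of counts S = 71 over n = 14 weeks.
After batch 2: Gamma(α+S, β+n) = Gamma(65.8+71, 12.7+14) = Gamma(136.8, 26.7).
Posterior mean = α/β = 136.8/26.7 = 5.1236.

5.1236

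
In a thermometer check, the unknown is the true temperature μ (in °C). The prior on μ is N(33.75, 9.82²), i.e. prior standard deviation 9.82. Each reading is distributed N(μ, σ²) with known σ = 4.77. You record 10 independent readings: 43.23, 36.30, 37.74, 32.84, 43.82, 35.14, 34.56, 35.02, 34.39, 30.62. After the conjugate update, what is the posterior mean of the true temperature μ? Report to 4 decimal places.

For Normal data with known variance σ², a Normal(μ₀, σ₀²) prior on μ is conjugate. Posterior precision = 1/σ₀² + n/σ²; posterior mean is the precision-weighted average of μ₀ and x̄.
Σxᵢ = 43.23 + 36.30 + 37.74 + 32.84 + 43.82 + 35.14 + 34.56 + 35.02 + 34.39 + 30.62 = 363.66, so n·x̄ = 363.66.
σ₀² = 9.82² = 96.4324, σ² = 4.77² = 22.7529; σ² + n·σ₀² = 22.7529 + 10·96.4324 = 987.0769.
Posterior mean = (μ₀/σ₀² + n·x̄/σ²)/(1/σ₀² + n/σ²) = (σ²·μ₀ + σ₀²·n·x̄)/(σ² + n·σ₀²) = (22.7529·33.75 + 96.4324·363.66)/987.0769 = 35836.516959/987.0769 = 36.3057.

36.3057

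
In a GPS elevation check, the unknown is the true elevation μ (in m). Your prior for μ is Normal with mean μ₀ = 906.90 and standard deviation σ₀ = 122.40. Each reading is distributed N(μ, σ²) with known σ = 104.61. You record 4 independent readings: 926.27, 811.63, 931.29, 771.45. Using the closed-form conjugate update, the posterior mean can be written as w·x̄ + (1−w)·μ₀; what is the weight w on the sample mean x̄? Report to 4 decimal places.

0.8456

For Normal data with known variance σ², a Normal(μ₀, σ₀²) prior on μ is conjugate. Posterior precision = 1/σ₀² + n/σ²; posterior mean is the precision-weighted average of μ₀ and x̄.
σ₀² = 122.40² = 14981.76, σ² = 104.61² = 10943.2521. Prior precision 1/σ₀² = 1/14981.76; data precision n/σ² = 4/10943.2521.
w = (n/σ²)/(1/σ₀² + n/σ²) = n·σ₀²/(σ² + n·σ₀²) = 4·14981.76/(10943.2521 + 4·14981.76) = 59927.04/70870.2921 = 0.8456.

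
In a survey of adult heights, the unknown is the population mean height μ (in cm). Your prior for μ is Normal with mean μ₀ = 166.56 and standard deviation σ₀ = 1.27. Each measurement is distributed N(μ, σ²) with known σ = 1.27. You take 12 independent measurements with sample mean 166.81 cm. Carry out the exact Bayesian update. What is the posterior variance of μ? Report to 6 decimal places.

0.124069

For Normal data with known variance σ², a Normal(μ₀, σ₀²) prior on μ is conjugate. Posterior precision = 1/σ₀² + n/σ²; posterior mean is the precision-weighted average of μ₀ and x̄.
σ₀² = 1.27² = 1.6129, σ² = 1.27² = 1.6129; σ² + n·σ₀² = 1.6129 + 12·1.6129 = 20.9677.
Posterior precision = 1/σ₀² + n/σ² = 1/1.6129 + 12/1.6129 = (σ² + n·σ₀²)/(σ₀²σ²) = 20.9677/(1.6129·1.6129); posterior variance σₙ² = σ₀²σ²/(σ² + n·σ₀²) = 1.6129·1.6129/20.9677 = 0.124069.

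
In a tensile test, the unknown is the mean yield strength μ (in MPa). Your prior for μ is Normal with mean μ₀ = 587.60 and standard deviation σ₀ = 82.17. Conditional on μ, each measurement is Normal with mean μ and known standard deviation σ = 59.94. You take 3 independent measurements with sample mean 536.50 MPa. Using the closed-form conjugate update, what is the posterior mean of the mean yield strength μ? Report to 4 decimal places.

544.1983

For Normal data with known variance σ², a Normal(μ₀, σ₀²) prior on μ is conjugate. Posterior precision = 1/σ₀² + n/σ²; posterior mean is the precision-weighted average of μ₀ and x̄.
n·x̄ = 3·536.50 = 1609.5.
σ₀² = 82.17² = 6751.9089, σ² = 59.94² = 3592.8036; σ² + n·σ₀² = 3592.8036 + 3·6751.9089 = 23848.5303.
Posterior mean = (μ₀/σ₀² + n·x̄/σ²)/(1/σ₀² + n/σ²) = (σ²·μ₀ + σ₀²·n·x̄)/(σ² + n·σ₀²) = (3592.8036·587.60 + 6751.9089·1609.5)/23848.5303 = 12978328.76991/23848.5303 = 544.1983.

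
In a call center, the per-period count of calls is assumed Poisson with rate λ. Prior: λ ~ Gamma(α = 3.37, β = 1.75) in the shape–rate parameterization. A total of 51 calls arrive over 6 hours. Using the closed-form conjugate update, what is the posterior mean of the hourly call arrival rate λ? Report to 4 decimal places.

With a Gamma(shape α, rate β) prior, the Poisson likelihood is conjugate: the posterior is Gamma(α + ΣXᵢ, β + n).
Posterior: Gamma(α+S, β+n) = Gamma(3.37+51, 1.75+6) = Gamma(54.37, 7.75).
Posterior mean = α/β = 54.37/7.75 = 7.0155.

7.0155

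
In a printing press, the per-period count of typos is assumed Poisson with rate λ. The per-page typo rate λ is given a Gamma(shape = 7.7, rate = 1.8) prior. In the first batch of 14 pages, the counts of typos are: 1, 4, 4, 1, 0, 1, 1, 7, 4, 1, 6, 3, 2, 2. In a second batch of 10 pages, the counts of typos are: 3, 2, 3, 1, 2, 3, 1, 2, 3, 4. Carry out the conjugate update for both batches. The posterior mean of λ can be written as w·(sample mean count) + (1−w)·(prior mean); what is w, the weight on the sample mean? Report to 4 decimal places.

0.9302

With a Gamma(shape α, rate β) prior, the Poisson likelihood is conjugate: the posterior is Gamma(α + ΣXᵢ, β + n).
Total number of pages: n = 14 + 10 = 24.
Posterior mean = (α₀+S)/(β₀+n) = [n/(β₀+n)]·(S/n) + [β₀/(β₀+n)]·(α₀/β₀), so only n and β₀ enter the weight.
Weight on data w = n/(β₀+n) = 24/(1.8+24) = 24/25.8 = 0.9302.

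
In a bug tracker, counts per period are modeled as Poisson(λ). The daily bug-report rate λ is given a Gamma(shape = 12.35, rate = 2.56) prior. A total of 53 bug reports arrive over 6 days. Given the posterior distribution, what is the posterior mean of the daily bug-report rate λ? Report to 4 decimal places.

7.6343

With a Gamma(shape α, rate β) prior, the Poisson likelihood is conjugate: the posterior is Gamma(α + ΣXᵢ, β + n).
Posterior: Gamma(α+S, β+n) = Gamma(12.35+53, 2.56+6) = Gamma(65.35, 8.56).
Posterior mean = α/β = 65.35/8.56 = 7.6343.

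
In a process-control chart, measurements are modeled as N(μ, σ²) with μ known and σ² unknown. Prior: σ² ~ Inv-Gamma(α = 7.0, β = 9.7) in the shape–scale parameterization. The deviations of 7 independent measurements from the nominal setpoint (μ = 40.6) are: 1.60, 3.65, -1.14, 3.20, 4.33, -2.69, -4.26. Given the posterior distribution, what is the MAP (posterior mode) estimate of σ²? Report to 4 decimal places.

With known mean μ and an Inverse-Gamma(α, β) prior on σ², the Normal likelihood is conjugate: posterior is Inv-Gamma(α + n/2, β + Σ(xᵢ−μ)²/2).
Σ(xᵢ−μ)² = (1.60)² + (3.65)² + (-1.14)² + (3.20)² + (4.33)² + (-2.69)² + (-4.26)² = 71.5547.
Posterior: Inv-Gamma(7.0 + 7/2, 9.7 + 71.5547/2) = Inv-Gamma(10.50, 45.47735).
Mode = β/(α+1) = 45.47735/11.50 = 3.9546.

3.9546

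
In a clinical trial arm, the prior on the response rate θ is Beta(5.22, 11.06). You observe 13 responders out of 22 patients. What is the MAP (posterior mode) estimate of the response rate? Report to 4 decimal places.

0.4746

The Beta prior is conjugate to a Binomial/Bernoulli likelihood; the update adds successes to α and failures to β.
Posterior: Beta(α+k, β+n−k) = Beta(5.22+13, 11.06+9) = Beta(18.22, 20.06).
Mode of Beta(a,b) for a,b>1 is (a−1)/(a+b−2) = 17.22/36.28 = 0.4746.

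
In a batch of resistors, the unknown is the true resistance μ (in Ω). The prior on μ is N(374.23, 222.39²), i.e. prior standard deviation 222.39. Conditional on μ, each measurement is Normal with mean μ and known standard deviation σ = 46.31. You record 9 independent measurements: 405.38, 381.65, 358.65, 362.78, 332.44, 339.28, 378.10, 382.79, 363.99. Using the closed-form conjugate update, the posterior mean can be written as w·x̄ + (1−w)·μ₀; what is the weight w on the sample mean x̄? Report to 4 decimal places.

0.9952

For Normal data with known variance σ², a Normal(μ₀, σ₀²) prior on μ is conjugate. Posterior precision = 1/σ₀² + n/σ²; posterior mean is the precision-weighted average of μ₀ and x̄.
σ₀² = 222.39² = 49457.3121, σ² = 46.31² = 2144.6161. Prior precision 1/σ₀² = 1/49457.3121; data precision n/σ² = 9/2144.6161.
w = (n/σ²)/(1/σ₀² + n/σ²) = n·σ₀²/(σ² + n·σ₀²) = 9·49457.3121/(2144.6161 + 9·49457.3121) = 445115.8089/447260.425 = 0.9952.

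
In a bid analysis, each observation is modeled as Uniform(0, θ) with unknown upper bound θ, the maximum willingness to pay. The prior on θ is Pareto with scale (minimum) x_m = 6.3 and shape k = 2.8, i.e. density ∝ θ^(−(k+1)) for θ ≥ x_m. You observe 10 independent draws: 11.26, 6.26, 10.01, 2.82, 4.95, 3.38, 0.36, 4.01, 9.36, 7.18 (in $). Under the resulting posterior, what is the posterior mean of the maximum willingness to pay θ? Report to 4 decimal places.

12.2142

A Pareto(scale x_m, shape k) prior on the upper bound θ of Uniform(0, θ) is conjugate: posterior is Pareto(max(x_m, max xᵢ), k + n).
Sample maximum = 11.26; prior scale x_m = 6.3 → posterior scale = max = 11.26.
Posterior shape = 2.8 + 10 = 12.8.
E[θ|data] = k·x_m/(k−1) = 12.8·11.26/11.8 = 12.2142.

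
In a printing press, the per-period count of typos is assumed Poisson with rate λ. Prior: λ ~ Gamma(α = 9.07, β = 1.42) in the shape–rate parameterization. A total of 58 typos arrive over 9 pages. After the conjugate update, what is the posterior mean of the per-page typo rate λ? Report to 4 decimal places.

6.4367

With a Gamma(shape α, rate β) prior, the Poisson likelihood is conjugate: the posterior is Gamma(α + ΣXᵢ, β + n).
Posterior: Gamma(α+S, β+n) = Gamma(9.07+58, 1.42+9) = Gamma(67.07, 10.42).
Posterior mean = α/β = 67.07/10.42 = 6.4367.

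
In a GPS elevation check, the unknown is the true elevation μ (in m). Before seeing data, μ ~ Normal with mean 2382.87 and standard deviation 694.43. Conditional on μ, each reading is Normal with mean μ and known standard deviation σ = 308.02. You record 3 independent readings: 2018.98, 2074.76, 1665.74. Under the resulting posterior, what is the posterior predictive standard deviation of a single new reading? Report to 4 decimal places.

352.9240

For Normal data with known variance σ², a Normal(μ₀, σ₀²) prior on μ is conjugate. Posterior precision = 1/σ₀² + n/σ²; posterior mean is the precision-weighted average of μ₀ and x̄.
σ₀² = 694.43² = 482233.0249, σ² = 308.02² = 94876.3204; σ² + n·σ₀² = 94876.3204 + 3·482233.0249 = 1541575.3951.
Posterior precision = 1/σ₀² + n/σ² = 1/482233.0249 + 3/94876.3204 = (σ² + n·σ₀²)/(σ₀²σ²) = 1541575.3951/(482233.0249·94876.3204); posterior variance σₙ² = σ₀²σ²/(σ² + n·σ₀²) = 482233.0249·94876.3204/1541575.3951 = 29679.051134.
Predictive variance for one new observation = σₙ² + σ² = 482233.0249·94876.3204/1541575.3951 + 94876.3204 = σ²·(σ₀² + 1541575.3951)/1541575.3951 = 94876.3204·2023808.42/1541575.3951 = 124555.371534; SD = √(94876.3204·2023808.42/1541575.3951) = 352.9240.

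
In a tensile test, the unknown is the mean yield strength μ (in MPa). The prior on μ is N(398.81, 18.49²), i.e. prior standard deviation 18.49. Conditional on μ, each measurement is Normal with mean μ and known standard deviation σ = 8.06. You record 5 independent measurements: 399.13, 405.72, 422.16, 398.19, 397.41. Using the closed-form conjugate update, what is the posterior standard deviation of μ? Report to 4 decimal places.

For Normal data with known variance σ², a Normal(μ₀, σ₀²) prior on μ is conjugate. Posterior precision = 1/σ₀² + n/σ²; posterior mean is the precision-weighted average of μ₀ and x̄.
σ₀² = 18.49² = 341.8801, σ² = 8.06² = 64.9636; σ² + n·σ₀² = 64.9636 + 5·341.8801 = 1774.3641.
Posterior precision = 1/σ₀² + n/σ² = 1/341.8801 + 5/64.9636 = (σ² + n·σ₀²)/(σ₀²σ²) = 1774.3641/(341.8801·64.9636); posterior variance σₙ² = σ₀²σ²/(σ² + n·σ₀²) = 341.8801·64.9636/1774.3641 = 12.517026.
Posterior SD = √σₙ² = √(341.8801·64.9636/1774.3641) = 3.5379.

3.5379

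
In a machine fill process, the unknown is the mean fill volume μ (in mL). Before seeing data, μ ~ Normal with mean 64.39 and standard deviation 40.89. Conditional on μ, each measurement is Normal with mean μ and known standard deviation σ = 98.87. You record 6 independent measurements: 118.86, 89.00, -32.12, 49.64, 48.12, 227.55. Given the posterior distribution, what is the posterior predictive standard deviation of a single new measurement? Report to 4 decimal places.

For Normal data with known variance σ², a Normal(μ₀, σ₀²) prior on μ is conjugate. Posterior precision = 1/σ₀² + n/σ²; posterior mean is the precision-weighted average of μ₀ and x̄.
σ₀² = 40.89² = 1671.9921, σ² = 98.87² = 9775.2769; σ² + n·σ₀² = 9775.2769 + 6·1671.9921 = 19807.2295.
Posterior precision = 1/σ₀² + n/σ² = 1/1671.9921 + 6/9775.2769 = (σ² + n·σ₀²)/(σ₀²σ²) = 19807.2295/(1671.9921·9775.2769); posterior variance σₙ² = σ₀²σ²/(σ² + n·σ₀²) = 1671.9921·9775.2769/19807.2295 = 825.162638.
Predictive variance for one new observation = σₙ² + σ² = 1671.9921·9775.2769/19807.2295 + 9775.2769 = σ²·(σ₀² + 19807.2295)/19807.2295 = 9775.2769·21479.2216/19807.2295 = 10600.439538; SD = √(9775.2769·21479.2216/19807.2295) = 102.9584.

102.9584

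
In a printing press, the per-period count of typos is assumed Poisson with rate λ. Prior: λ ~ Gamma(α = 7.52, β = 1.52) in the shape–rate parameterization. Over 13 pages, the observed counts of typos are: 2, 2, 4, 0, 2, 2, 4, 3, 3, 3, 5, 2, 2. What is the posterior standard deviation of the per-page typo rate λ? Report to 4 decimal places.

With a Gamma(shape α, rate β) prior, the Poisson likelihood is conjugate: the posterior is Gamma(α + ΣXᵢ, β + n).
Sum of counts S = 34 over n = 13 pages.
Posterior: Gamma(α+S, β+n) = Gamma(7.52+34, 1.52+13) = Gamma(41.52, 14.52).
SD = √α/β = √41.52/14.52 = 0.4438.

0.4438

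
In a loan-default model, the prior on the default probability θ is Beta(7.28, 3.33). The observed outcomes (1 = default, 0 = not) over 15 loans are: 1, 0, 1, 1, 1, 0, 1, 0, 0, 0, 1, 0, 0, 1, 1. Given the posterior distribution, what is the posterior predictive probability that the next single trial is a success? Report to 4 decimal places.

The Beta prior is conjugate to a Binomial/Bernoulli likelihood; the update adds successes to α and failures to β.
Posterior: Beta(α+k, β+n−k) = Beta(7.28+8, 3.33+7) = Beta(15.28, 10.33).
For a single future Bernoulli trial, P(success | data) = α/(α+β) = 0.5966.

0.5966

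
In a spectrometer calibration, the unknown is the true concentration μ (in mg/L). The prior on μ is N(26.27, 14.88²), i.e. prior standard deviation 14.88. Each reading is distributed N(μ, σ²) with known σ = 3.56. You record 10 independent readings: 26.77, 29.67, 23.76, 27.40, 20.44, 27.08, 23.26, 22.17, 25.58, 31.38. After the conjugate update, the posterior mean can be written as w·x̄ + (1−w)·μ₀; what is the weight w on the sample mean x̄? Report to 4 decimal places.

0.9943

For Normal data with known variance σ², a Normal(μ₀, σ₀²) prior on μ is conjugate. Posterior precision = 1/σ₀² + n/σ²; posterior mean is the precision-weighted average of μ₀ and x̄.
σ₀² = 14.88² = 221.4144, σ² = 3.56² = 12.6736. Prior precision 1/σ₀² = 1/221.4144; data precision n/σ² = 10/12.6736.
w = (n/σ²)/(1/σ₀² + n/σ²) = n·σ₀²/(σ² + n·σ₀²) = 10·221.4144/(12.6736 + 10·221.4144) = 2214.144/2226.8176 = 0.9943.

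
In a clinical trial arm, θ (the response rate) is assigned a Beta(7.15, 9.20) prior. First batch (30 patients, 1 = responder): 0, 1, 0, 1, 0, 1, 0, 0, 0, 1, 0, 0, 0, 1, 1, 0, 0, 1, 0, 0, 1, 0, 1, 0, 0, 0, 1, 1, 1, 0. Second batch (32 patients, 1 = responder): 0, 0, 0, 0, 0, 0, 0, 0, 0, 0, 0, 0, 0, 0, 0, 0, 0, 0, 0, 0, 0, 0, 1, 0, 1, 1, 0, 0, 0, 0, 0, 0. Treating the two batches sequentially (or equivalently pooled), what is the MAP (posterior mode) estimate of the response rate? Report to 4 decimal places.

The Beta prior is conjugate to a Binomial/Bernoulli likelihood; the update adds successes to α and failures to β.
After batch 1: Beta(7.15+12, 9.20+18) = Beta(19.15, 27.20).
After batch 2: Beta(19.15+3, 27.20+29) = Beta(22.15, 56.20).
Mode of Beta(a,b) for a,b>1 is (a−1)/(a+b−2) = 21.15/76.35 = 0.2770.

0.2770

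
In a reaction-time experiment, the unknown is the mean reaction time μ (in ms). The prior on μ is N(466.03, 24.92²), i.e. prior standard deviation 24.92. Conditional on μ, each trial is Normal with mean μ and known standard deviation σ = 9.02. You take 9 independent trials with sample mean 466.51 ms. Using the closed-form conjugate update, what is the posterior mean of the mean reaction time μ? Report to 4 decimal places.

466.5031

For Normal data with known variance σ², a Normal(μ₀, σ₀²) prior on μ is conjugate. Posterior precision = 1/σ₀² + n/σ²; posterior mean is the precision-weighted average of μ₀ and x̄.
n·x̄ = 9·466.51 = 4198.59.
σ₀² = 24.92² = 621.0064, σ² = 9.02² = 81.3604; σ² + n·σ₀² = 81.3604 + 9·621.0064 = 5670.418.
Posterior mean = (μ₀/σ₀² + n·x̄/σ²)/(1/σ₀² + n/σ²) = (σ²·μ₀ + σ₀²·n·x̄)/(σ² + n·σ₀²) = (81.3604·466.03 + 621.0064·4198.59)/5670.418 = 2645267.648188/5670.418 = 466.5031.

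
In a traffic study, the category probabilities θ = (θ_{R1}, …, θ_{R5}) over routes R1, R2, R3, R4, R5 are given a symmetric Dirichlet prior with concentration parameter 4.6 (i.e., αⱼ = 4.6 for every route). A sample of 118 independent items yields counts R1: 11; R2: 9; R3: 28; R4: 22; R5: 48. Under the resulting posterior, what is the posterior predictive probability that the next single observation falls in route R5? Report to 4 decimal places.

0.3730

The Dirichlet prior is conjugate to the Multinomial likelihood: each posterior αⱼ = prior αⱼ + observed count nⱼ.
Posterior concentration: (15.6, 13.6, 32.6, 26.6, 52.6), total = 141.0.
P(next = R5 | data) = α_{R5}/Σα = 0.3730.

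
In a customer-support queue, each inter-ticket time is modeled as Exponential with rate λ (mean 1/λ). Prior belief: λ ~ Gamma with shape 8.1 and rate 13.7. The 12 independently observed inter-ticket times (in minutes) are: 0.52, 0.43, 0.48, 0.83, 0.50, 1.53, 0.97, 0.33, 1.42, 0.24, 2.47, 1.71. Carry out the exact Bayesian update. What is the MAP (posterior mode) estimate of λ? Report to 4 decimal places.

0.7600

With a Gamma(shape α, rate β) prior on the exponential rate λ, the posterior after n observations with total T = Σxᵢ is Gamma(α+n, β+T).
Sum of observations T = 11.43 minutes; n = 12.
Posterior: Gamma(8.1+12, 13.7+11.43) = Gamma(20.1, 25.13).
Mode = (α−1)/β = 0.7600.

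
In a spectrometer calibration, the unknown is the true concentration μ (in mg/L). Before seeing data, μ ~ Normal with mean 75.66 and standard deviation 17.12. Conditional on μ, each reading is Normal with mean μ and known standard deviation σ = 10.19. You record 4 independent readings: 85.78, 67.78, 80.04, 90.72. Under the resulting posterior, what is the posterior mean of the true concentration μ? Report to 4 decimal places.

For Normal data with known variance σ², a Normal(μ₀, σ₀²) prior on μ is conjugate. Posterior precision = 1/σ₀² + n/σ²; posterior mean is the precision-weighted average of μ₀ and x̄.
Σxᵢ = 85.78 + 67.78 + 80.04 + 90.72 = 324.32, so n·x̄ = 324.32.
σ₀² = 17.12² = 293.0944, σ² = 10.19² = 103.8361; σ² + n·σ₀² = 103.8361 + 4·293.0944 = 1276.2137.
Posterior mean = (μ₀/σ₀² + n·x̄/σ²)/(1/σ₀² + n/σ²) = (σ²·μ₀ + σ₀²·n·x̄)/(σ² + n·σ₀²) = (103.8361·75.66 + 293.0944·324.32)/1276.2137 = 102912.615134/1276.2137 = 80.6390.

80.6390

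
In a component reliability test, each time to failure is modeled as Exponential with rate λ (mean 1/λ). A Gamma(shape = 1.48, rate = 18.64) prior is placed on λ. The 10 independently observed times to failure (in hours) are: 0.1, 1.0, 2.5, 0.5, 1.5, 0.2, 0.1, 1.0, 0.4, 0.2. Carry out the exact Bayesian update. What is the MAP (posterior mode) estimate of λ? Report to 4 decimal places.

0.4009

With a Gamma(shape α, rate β) prior on the exponential rate λ, the posterior after n observations with total T = Σxᵢ is Gamma(α+n, β+T).
Sum of observations T = 7.5 hours; n = 10.
Posterior: Gamma(1.48+10, 18.64+7.5) = Gamma(11.48, 26.14).
Mode = (α−1)/β = 0.4009.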